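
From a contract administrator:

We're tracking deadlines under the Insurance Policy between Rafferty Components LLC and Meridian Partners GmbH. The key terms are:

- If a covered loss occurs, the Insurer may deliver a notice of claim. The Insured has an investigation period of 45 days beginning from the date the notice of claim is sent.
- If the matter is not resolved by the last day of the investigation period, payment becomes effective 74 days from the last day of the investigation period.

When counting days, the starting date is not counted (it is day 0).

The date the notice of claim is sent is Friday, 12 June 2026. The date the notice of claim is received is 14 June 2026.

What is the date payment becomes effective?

9 October 2026

The last day of the investigation period: 12 June 2026 + 45 days = 27 July 2026.
The date payment becomes effective: 74 calendar days after 27 July 2026 is 9 October 2026.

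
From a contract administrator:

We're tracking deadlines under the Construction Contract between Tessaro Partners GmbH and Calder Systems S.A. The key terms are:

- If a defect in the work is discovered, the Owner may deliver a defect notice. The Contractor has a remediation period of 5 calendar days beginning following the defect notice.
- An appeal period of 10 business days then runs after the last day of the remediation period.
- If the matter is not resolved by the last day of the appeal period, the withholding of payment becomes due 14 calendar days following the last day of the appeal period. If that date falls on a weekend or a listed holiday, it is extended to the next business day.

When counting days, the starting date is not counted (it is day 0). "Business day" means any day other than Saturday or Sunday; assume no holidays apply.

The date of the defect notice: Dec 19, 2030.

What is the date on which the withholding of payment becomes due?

Jan 21, 2031

The last day of the remediation period: 5 calendar days after Dec 19, 2030 is Dec 24, 2030.
From Tuesday, Dec 24, 2030, 10 business days (Dec 25, Dec 26, Dec 27, Dec 30, Dec 31, Jan 1, Jan 2, Jan 3, Jan 6, Jan 7, skipping weekends) brings us to Tuesday, Jan 7, 2031, which is the last day of the appeal period.
The date on which the withholding of payment becomes due: Jan 7, 2031 + 14 days = Jan 21, 2031. Jan 21, 2031 is a Tuesday, so no roll-forward applies.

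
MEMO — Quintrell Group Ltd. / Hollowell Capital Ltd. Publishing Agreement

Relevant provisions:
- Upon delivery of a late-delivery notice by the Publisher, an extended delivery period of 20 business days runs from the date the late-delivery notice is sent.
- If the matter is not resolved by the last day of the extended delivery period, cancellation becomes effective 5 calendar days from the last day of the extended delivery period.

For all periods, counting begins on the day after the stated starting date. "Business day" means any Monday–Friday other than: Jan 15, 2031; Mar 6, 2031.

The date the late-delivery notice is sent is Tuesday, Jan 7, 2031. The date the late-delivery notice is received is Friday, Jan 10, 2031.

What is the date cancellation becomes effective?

Feb 10, 2031

The last day of the extended delivery period: counting 20 business days from Tuesday, Jan 7, 2031 (Jan 8, Jan 9, Jan 10, Jan 13, …, Feb 3, Feb 4, Feb 5, skipping weekends and the listed holiday on Jan 15) reaches Wednesday, Feb 5, 2031.
Adding 5 calendar days to Feb 5, 2031 gives Feb 10, 2031, which is the date cancellation becomes effective.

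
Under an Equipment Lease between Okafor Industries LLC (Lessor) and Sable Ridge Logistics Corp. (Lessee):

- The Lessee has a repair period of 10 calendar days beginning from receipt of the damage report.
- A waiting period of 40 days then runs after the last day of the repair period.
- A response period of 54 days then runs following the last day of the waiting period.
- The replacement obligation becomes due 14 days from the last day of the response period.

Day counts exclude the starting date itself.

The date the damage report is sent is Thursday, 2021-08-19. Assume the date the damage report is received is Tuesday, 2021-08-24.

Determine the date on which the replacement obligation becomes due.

The last day of the repair period: 2021-08-24 + 10 days = 2021-09-03.
The last day of the waiting period: 2021-09-03 + 40 days = 2021-10-13.
Adding 54 calendar days to 2021-10-13 gives 2021-12-06, which is the last day of the response period.
The date on which the replacement obligation becomes due: 14 calendar days after 2021-12-06 is 2021-12-20.

2021-12-20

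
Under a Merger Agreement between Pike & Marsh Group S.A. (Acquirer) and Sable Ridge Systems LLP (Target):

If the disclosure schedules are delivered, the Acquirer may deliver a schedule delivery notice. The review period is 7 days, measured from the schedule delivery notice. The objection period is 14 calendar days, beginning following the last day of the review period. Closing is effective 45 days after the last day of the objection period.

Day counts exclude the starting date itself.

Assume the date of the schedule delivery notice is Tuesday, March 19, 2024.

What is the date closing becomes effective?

May 24, 2024

Adding 7 calendar days to March 19, 2024 gives March 26, 2024, which is the last day of the review period.
The last day of the objection period: 14 calendar days after March 26, 2024 is April 9, 2024.
The date closing becomes effective: April 9, 2024 + 45 days = May 24, 2024.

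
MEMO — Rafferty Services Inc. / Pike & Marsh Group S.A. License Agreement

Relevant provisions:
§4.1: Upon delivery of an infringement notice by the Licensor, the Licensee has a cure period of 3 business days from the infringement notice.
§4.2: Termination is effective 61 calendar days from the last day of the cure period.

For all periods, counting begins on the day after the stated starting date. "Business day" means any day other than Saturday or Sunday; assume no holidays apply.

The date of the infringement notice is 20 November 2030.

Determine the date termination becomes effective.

25 January 2031

The last day of the cure period: counting 3 business days from Wednesday, 20 November 2030 (Nov 21, Nov 22, Nov 25, skipping weekends) reaches Monday, 25 November 2030.
Adding 61 calendar days to 25 November 2030 gives 25 January 2031, which is the date termination becomes effective.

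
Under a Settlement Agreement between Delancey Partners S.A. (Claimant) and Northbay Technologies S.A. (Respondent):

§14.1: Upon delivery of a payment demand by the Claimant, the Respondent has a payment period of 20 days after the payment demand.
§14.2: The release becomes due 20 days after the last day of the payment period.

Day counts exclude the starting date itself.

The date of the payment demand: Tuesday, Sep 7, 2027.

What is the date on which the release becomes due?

Oct 17, 2027

The last day of the payment period: Sep 7, 2027 + 20 days = Sep 27, 2027.
The date on which the release becomes due: 20 calendar days after Sep 27, 2027 is Oct 17, 2027.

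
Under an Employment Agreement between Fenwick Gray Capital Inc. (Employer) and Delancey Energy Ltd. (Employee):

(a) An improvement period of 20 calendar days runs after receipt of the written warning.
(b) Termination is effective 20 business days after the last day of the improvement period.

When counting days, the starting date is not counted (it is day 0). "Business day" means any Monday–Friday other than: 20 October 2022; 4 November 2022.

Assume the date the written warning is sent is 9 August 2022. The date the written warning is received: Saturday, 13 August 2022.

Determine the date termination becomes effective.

30 September 2022

The last day of the improvement period: 13 August 2022 + 20 days = 2 September 2022.
From Friday, 2 September 2022, 20 business days (Sep 5, Sep 6, Sep 7, Sep 8, …, Sep 28, Sep 29, Sep 30, skipping weekends) brings us to Friday, 30 September 2022, which is the date termination becomes effective.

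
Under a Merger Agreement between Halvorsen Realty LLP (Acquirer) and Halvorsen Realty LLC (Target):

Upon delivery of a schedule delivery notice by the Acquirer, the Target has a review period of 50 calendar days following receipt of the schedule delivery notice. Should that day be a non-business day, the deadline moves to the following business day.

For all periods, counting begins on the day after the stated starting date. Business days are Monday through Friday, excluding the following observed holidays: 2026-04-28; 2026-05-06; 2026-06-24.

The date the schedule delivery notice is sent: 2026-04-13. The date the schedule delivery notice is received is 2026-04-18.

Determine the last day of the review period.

2026-06-08

Adding 50 calendar days to 2026-04-18 gives 2026-06-07, which is the last day of the review period. That falls on a Sunday, so it rolls to the next business day, Monday, 2026-06-08.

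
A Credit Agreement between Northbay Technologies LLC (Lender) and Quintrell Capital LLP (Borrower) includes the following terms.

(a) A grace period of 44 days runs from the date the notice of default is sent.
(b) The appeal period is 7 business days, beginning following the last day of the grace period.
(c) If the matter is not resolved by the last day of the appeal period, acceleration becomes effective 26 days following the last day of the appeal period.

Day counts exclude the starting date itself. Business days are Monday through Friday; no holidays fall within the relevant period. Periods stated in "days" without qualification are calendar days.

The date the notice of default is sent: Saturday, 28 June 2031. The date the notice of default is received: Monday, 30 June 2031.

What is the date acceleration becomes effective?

The last day of the grace period: 28 June 2031 + 44 days = 11 August 2031.
The last day of the appeal period: 7 business days after Monday, 11 August 2031, skipping weekends — Aug 12, Aug 13, Aug 14, Aug 15, Aug 18, Aug 19, Aug 20 — lands on Wednesday, 20 August 2031.
The date acceleration becomes effective: 26 calendar days after 20 August 2031 is 15 September 2031.

15 September 2031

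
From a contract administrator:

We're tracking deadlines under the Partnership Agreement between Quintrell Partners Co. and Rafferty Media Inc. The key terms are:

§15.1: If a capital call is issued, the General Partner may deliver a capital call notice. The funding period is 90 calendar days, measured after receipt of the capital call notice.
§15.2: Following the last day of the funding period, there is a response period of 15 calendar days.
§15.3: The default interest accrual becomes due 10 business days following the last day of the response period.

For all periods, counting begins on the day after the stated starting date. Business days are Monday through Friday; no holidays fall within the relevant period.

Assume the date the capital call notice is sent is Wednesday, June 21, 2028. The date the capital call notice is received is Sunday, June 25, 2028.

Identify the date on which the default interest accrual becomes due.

October 20, 2028

The last day of the funding period: June 25, 2028 + 90 days = September 23, 2028.
The last day of the response period: 15 calendar days after September 23, 2028 is October 8, 2028.
The date on which the default interest accrual becomes due: 10 business days after Sunday, October 8, 2028, skipping weekends — Oct 9, Oct 10, Oct 11, Oct 12, Oct 13, Oct 16, Oct 17, Oct 18, Oct 19, Oct 20 — lands on Friday, October 20, 2028.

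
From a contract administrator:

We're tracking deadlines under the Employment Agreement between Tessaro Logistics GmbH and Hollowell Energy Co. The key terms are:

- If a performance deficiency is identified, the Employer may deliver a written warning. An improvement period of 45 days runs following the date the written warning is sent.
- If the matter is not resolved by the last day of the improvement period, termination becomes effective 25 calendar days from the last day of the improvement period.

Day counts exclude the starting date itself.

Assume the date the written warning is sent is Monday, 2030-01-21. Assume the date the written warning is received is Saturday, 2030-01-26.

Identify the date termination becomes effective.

The last day of the improvement period: 45 calendar days after 2030-01-21 is 2030-03-07.
The date termination becomes effective: 2030-03-07 + 25 days = 2030-04-01.

2030-04-01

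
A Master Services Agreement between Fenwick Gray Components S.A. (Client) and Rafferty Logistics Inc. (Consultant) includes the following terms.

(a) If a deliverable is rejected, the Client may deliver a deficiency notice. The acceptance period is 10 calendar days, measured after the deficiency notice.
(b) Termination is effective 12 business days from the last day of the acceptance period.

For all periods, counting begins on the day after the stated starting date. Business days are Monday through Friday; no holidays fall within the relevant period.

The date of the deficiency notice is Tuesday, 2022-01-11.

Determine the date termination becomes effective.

Adding 10 calendar days to 2022-01-11 gives 2022-01-21, which is the last day of the acceptance period.
From Friday, 2022-01-21, 12 business days (Jan 24, Jan 25, Jan 26, Jan 27, …, Feb 4, Feb 7, Feb 8, skipping weekends) brings us to Tuesday, 2022-02-08, which is the date termination becomes effective.

2022-02-08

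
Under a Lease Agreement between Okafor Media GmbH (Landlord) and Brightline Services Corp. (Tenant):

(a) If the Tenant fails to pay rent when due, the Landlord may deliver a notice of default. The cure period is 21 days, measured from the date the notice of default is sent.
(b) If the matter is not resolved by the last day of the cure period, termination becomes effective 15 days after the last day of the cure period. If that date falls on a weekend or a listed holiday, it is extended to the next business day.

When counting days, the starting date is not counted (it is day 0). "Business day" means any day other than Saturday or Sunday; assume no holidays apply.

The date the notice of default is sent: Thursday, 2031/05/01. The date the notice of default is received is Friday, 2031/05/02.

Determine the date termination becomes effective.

Adding 21 calendar days to 2031/05/01 gives 2031/05/22, which is the last day of the cure period.
The date termination becomes effective: 2031/05/22 + 15 days = 2031/06/06. 2031/06/06 is a Friday, so no roll-forward applies.

2031/06/06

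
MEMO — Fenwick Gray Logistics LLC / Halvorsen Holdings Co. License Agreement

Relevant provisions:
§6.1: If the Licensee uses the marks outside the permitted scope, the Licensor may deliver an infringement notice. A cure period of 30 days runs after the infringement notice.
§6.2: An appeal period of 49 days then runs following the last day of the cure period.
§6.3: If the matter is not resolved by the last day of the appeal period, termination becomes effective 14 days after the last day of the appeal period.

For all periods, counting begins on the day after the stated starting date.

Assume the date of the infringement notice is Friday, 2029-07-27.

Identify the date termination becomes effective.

Adding 30 calendar days to 2029-07-27 gives 2029-08-26, which is the last day of the cure period.
The last day of the appeal period: 49 calendar days after 2029-08-26 is 2029-10-14.
Adding 14 calendar days to 2029-10-14 gives 2029-10-28, which is the date termination becomes effective.

2029-10-28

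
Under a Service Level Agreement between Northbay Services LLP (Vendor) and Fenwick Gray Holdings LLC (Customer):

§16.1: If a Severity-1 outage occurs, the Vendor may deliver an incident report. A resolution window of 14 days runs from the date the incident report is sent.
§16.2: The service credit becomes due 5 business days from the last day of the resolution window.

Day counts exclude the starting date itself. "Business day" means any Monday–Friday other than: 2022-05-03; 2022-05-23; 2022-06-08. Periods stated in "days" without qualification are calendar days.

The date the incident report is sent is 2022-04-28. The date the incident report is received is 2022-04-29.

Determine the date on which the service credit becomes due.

2022-05-19

Adding 14 calendar days to 2022-04-28 gives 2022-05-12, which is the last day of the resolution window.
From Thursday, 2022-05-12, 5 business days (May 13, May 16, May 17, May 18, May 19, skipping weekends) brings us to Thursday, 2022-05-19, which is the date on which the service credit becomes due.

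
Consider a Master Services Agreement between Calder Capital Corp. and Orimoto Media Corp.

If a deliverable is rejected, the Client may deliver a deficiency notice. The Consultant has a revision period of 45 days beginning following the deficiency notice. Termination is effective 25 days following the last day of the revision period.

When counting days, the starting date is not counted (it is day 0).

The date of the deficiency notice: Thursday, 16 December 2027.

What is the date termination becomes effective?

24 February 2028

Adding 45 calendar days to 16 December 2027 gives 30 January 2028, which is the last day of the revision period.
Adding 25 calendar days to 30 January 2028 gives 24 February 2028, which is the date termination becomes effective.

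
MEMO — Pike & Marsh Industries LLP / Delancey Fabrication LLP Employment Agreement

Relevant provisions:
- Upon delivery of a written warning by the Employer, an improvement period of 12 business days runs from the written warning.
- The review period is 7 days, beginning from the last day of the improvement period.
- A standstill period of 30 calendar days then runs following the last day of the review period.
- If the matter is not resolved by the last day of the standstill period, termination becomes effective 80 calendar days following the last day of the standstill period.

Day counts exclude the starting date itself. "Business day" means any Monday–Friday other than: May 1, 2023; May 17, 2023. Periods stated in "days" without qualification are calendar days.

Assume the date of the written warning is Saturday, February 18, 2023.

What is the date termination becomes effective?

July 2, 2023

From Saturday, February 18, 2023, 12 business days (Feb 20, Feb 21, Feb 22, Feb 23, …, Mar 3, Mar 6, Mar 7, skipping weekends) brings us to Tuesday, March 7, 2023, which is the last day of the improvement period.
The last day of the review period: March 7, 2023 + 7 days = March 14, 2023.
The last day of the standstill period: 30 calendar days after March 14, 2023 is April 13, 2023.
The date termination becomes effective: 80 calendar days after April 13, 2023 is July 2, 2023.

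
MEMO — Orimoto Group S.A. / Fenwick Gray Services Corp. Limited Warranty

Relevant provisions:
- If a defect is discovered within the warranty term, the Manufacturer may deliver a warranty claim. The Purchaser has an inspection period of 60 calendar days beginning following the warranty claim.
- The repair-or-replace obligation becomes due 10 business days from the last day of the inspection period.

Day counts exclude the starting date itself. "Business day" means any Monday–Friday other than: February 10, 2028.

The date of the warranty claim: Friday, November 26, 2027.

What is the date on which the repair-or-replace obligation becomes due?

February 8, 2028

The last day of the inspection period: 60 calendar days after November 26, 2027 is January 25, 2028.
The date on which the repair-or-replace obligation becomes due: 10 business days after Tuesday, January 25, 2028, skipping weekends — Jan 26, Jan 27, Jan 28, Jan 31, Feb 1, Feb 2, Feb 3, Feb 4, Feb 7, Feb 8 — lands on Tuesday, February 8, 2028.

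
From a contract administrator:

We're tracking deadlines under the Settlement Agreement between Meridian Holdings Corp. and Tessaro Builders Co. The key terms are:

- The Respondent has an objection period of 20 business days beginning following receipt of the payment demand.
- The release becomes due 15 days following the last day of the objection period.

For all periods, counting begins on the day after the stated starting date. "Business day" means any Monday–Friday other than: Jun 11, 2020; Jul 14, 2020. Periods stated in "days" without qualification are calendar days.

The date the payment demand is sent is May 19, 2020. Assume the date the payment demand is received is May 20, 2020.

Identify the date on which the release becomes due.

Jul 3, 2020

The last day of the objection period: counting 20 business days from Wednesday, May 20, 2020 (May 21, May 22, May 25, May 26, …, Jun 16, Jun 17, Jun 18, skipping weekends and the listed holiday on Jun 11) reaches Thursday, Jun 18, 2020.
Adding 15 calendar days to Jun 18, 2020 gives Jul 3, 2020, which is the date on which the release becomes due.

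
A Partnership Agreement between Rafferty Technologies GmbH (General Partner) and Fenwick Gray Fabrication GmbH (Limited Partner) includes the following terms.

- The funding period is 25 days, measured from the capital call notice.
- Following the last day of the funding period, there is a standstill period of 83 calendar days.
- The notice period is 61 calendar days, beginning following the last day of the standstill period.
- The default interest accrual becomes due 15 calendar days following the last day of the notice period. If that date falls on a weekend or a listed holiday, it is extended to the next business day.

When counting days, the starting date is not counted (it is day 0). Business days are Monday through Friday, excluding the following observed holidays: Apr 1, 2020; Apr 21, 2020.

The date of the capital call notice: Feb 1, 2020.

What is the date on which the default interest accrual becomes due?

The last day of the funding period: Feb 1, 2020 + 25 days = Feb 26, 2020.
The last day of the standstill period: 83 calendar days after Feb 26, 2020 is May 19, 2020.
The last day of the notice period: 61 calendar days after May 19, 2020 is Jul 19, 2020.
The date on which the default interest accrual becomes due: Jul 19, 2020 + 15 days = Aug 3, 2020. Aug 3, 2020 is a Monday and is not a listed holiday, so no roll-forward applies.

Aug 3, 2020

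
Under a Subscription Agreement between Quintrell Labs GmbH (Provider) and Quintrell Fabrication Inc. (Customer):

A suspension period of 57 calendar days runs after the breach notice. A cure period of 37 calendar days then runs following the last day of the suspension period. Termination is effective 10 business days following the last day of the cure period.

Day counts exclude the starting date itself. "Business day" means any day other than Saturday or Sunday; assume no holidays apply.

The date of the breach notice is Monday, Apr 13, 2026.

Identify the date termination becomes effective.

The last day of the suspension period: Apr 13, 2026 + 57 days = Jun 9, 2026.
The last day of the cure period: Jun 9, 2026 + 37 days = Jul 16, 2026.
The date termination becomes effective: 10 business days after Thursday, Jul 16, 2026, skipping weekends — Jul 17, Jul 20, Jul 21, Jul 22, Jul 23, Jul 24, Jul 27, Jul 28, Jul 29, Jul 30 — lands on Thursday, Jul 30, 2026.

Jul 30, 2026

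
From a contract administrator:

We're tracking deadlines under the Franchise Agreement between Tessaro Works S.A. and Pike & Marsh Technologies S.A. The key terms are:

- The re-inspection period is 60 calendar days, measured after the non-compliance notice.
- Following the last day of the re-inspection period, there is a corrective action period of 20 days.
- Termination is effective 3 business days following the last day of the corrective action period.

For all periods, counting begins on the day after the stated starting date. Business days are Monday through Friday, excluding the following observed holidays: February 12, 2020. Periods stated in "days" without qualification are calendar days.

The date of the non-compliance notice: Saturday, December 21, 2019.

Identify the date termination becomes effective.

The last day of the re-inspection period: 60 calendar days after December 21, 2019 is February 19, 2020.
Adding 20 calendar days to February 19, 2020 gives March 10, 2020, which is the last day of the corrective action period.
The date termination becomes effective: 3 business days after Tuesday, March 10, 2020, skipping weekends — Mar 11, Mar 12, Mar 13 — lands on Friday, March 13, 2020.

March 13, 2020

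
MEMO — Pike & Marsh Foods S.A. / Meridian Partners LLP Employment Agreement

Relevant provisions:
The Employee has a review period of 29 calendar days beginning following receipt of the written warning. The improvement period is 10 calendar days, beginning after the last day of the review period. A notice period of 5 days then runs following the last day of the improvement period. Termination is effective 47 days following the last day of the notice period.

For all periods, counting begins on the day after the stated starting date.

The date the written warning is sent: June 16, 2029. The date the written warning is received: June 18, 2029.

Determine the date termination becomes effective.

September 17, 2029

The last day of the review period: June 18, 2029 + 29 days = July 17, 2029.
The last day of the improvement period: 10 calendar days after July 17, 2029 is July 27, 2029.
The last day of the notice period: July 27, 2029 + 5 days = August 1, 2029.
The date termination becomes effective: 47 calendar days after August 1, 2029 is September 17, 2029.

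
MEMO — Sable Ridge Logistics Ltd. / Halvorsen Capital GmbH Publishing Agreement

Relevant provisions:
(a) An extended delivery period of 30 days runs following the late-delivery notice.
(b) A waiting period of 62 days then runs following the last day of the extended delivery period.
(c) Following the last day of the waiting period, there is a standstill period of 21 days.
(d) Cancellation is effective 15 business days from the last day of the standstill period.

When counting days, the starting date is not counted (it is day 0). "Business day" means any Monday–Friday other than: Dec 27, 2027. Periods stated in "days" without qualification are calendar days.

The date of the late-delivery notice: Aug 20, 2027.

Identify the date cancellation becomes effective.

Jan 3, 2028

The last day of the extended delivery period: Aug 20, 2027 + 30 days = Sep 19, 2027.
The last day of the waiting period: 62 calendar days after Sep 19, 2027 is Nov 20, 2027.
The last day of the standstill period: Nov 20, 2027 + 21 days = Dec 11, 2027.
The date cancellation becomes effective: counting 15 business days from Saturday, Dec 11, 2027 (Dec 13, Dec 14, Dec 15, Dec 16, …, Dec 30, Dec 31, Jan 3, skipping weekends and the listed holiday on Dec 27) reaches Monday, Jan 3, 2028.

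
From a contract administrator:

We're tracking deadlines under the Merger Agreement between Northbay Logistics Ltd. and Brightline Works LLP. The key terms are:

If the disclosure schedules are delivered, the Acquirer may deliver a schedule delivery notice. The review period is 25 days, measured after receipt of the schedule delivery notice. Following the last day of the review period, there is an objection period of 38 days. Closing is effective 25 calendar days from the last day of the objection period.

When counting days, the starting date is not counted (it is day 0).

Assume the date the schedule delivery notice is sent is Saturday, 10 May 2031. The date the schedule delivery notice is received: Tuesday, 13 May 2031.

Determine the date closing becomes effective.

The last day of the review period: 25 calendar days after 13 May 2031 is 7 June 2031.
The last day of the objection period: 7 June 2031 + 38 days = 15 July 2031.
The date closing becomes effective: 25 calendar days after 15 July 2031 is 9 August 2031.

9 August 2031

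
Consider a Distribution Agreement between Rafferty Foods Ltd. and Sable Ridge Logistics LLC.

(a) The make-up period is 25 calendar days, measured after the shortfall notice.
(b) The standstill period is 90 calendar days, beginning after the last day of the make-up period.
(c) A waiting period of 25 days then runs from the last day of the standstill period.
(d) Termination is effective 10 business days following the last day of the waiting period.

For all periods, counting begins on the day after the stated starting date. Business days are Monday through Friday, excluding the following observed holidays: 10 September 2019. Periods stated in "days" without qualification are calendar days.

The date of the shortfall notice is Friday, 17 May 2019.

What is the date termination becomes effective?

The last day of the make-up period: 25 calendar days after 17 May 2019 is 11 June 2019.
The last day of the standstill period: 11 June 2019 + 90 days = 9 September 2019.
Adding 25 calendar days to 9 September 2019 gives 4 October 2019, which is the last day of the waiting period.
The date termination becomes effective: counting 10 business days from Friday, 4 October 2019 (Oct 7, Oct 8, Oct 9, Oct 10, Oct 11, Oct 14, Oct 15, Oct 16, Oct 17, Oct 18, skipping weekends) reaches Friday, 18 October 2019.

18 October 2019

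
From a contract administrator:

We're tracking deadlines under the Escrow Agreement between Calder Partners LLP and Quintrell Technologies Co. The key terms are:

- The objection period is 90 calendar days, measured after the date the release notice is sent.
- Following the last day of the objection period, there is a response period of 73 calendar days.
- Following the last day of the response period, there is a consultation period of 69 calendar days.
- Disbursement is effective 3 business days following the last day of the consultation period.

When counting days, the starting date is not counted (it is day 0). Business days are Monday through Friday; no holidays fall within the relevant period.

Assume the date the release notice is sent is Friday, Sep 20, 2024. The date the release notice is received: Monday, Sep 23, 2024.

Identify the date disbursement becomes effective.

May 14, 2025

Adding 90 calendar days to Sep 20, 2024 gives Dec 19, 2024, which is the last day of the objection period.
The last day of the response period: 73 calendar days after Dec 19, 2024 is Mar 2, 2025.
Adding 69 calendar days to Mar 2, 2025 gives May 10, 2025, which is the last day of the consultation period.
From Saturday, May 10, 2025, 3 business days (May 12, May 13, May 14, skipping weekends) brings us to Wednesday, May 14, 2025, which is the date disbursement becomes effective.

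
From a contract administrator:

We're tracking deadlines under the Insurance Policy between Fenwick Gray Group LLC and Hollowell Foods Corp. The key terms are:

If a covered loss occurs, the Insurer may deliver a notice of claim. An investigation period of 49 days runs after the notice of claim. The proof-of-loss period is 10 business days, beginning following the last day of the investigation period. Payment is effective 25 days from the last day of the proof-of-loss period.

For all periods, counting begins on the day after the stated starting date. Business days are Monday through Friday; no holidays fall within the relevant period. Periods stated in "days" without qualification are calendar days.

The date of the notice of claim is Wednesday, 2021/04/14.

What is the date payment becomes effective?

The last day of the investigation period: 2021/04/14 + 49 days = 2021/06/02.
From Wednesday, 2021/06/02, 10 business days (Jun 3, Jun 4, Jun 7, Jun 8, Jun 9, Jun 10, Jun 11, Jun 14, Jun 15, Jun 16, skipping weekends) brings us to Wednesday, 2021/06/16, which is the last day of the proof-of-loss period.
Adding 25 calendar days to 2021/06/16 gives 2021/07/11, which is the date payment becomes effective.

2021/07/11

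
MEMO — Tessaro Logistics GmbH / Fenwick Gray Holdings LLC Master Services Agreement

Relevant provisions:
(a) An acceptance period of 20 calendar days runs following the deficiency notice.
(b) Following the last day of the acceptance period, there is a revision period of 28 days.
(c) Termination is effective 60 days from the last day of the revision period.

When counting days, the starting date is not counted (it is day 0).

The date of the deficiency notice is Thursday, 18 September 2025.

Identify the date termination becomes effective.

Adding 20 calendar days to 18 September 2025 gives 8 October 2025, which is the last day of the acceptance period.
Adding 28 calendar days to 8 October 2025 gives 5 November 2025, which is the last day of the revision period.
The date termination becomes effective: 60 calendar days after 5 November 2025 is 4 January 2026.

4 January 2026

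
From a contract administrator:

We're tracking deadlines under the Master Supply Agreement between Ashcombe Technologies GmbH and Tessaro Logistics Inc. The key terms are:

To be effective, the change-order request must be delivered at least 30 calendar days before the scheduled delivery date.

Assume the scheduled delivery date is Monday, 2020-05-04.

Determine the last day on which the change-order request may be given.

2020-05-04 minus 30 days is 2020-04-04.

2020-04-04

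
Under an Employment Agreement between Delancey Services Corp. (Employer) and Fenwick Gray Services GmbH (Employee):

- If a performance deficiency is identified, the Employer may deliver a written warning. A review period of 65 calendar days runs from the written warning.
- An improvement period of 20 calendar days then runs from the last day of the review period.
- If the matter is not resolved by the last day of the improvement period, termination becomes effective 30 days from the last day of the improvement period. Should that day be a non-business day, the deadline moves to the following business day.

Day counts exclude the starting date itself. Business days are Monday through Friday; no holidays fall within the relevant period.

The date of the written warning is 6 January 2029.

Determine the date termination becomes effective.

The last day of the review period: 6 January 2029 + 65 days = 12 March 2029.
Adding 20 calendar days to 12 March 2029 gives 1 April 2029, which is the last day of the improvement period.
The date termination becomes effective: 1 April 2029 + 30 days = 1 May 2029. 1 May 2029 is a Tuesday, so no roll-forward applies.

1 May 2029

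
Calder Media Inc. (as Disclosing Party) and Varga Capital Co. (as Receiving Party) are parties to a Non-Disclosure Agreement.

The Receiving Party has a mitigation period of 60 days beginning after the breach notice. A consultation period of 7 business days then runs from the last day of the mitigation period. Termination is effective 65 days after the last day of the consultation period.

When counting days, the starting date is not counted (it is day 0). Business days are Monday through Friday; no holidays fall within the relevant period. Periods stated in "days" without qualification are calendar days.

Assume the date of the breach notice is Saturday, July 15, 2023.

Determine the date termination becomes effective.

November 26, 2023

Adding 60 calendar days to July 15, 2023 gives September 13, 2023, which is the last day of the mitigation period.
The last day of the consultation period: 7 business days after Wednesday, September 13, 2023, skipping weekends — Sep 14, Sep 15, Sep 18, Sep 19, Sep 20, Sep 21, Sep 22 — lands on Friday, September 22, 2023.
The date termination becomes effective: 65 calendar days after September 22, 2023 is November 26, 2023.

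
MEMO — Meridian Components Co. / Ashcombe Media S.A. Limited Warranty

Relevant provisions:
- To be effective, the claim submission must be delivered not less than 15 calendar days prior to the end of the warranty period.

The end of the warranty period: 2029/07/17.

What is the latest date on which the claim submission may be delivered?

2029/07/02

2029/07/17 minus 15 days is 2029/07/02.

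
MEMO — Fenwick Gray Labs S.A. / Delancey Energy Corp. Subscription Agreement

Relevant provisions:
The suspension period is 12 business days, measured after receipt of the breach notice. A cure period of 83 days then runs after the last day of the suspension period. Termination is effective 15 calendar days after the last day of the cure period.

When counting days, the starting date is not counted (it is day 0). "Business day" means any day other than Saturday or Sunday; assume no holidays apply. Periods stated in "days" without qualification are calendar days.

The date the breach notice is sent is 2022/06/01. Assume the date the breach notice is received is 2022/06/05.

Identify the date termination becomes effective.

2022/09/27

From Sunday, 2022/06/05, 12 business days (Jun 6, Jun 7, Jun 8, Jun 9, …, Jun 17, Jun 20, Jun 21, skipping weekends) brings us to Tuesday, 2022/06/21, which is the last day of the suspension period.
Adding 83 calendar days to 2022/06/21 gives 2022/09/12, which is the last day of the cure period.
Adding 15 calendar days to 2022/09/12 gives 2022/09/27, which is the date termination becomes effective.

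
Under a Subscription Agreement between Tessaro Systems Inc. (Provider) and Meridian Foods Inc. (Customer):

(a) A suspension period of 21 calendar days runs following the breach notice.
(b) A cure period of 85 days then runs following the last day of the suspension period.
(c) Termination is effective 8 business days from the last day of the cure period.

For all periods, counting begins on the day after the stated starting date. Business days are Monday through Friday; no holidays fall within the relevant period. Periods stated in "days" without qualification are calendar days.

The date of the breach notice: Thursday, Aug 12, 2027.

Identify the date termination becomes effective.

Dec 8, 2027

The last day of the suspension period: 21 calendar days after Aug 12, 2027 is Sep 2, 2027.
Adding 85 calendar days to Sep 2, 2027 gives Nov 26, 2027, which is the last day of the cure period.
The date termination becomes effective: counting 8 business days from Friday, Nov 26, 2027 (Nov 29, Nov 30, Dec 1, Dec 2, Dec 3, Dec 6, Dec 7, Dec 8, skipping weekends) reaches Wednesday, Dec 8, 2027.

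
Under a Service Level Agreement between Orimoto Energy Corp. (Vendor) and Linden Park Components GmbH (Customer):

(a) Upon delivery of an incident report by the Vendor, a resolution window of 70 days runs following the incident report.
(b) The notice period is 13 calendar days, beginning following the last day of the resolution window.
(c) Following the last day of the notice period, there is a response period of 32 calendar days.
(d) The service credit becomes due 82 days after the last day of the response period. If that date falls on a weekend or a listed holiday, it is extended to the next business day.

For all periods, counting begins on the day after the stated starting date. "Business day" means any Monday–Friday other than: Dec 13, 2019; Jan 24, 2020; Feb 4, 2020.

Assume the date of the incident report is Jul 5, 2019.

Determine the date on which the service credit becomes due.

Jan 20, 2020

Adding 70 calendar days to Jul 5, 2019 gives Sep 13, 2019, which is the last day of the resolution window.
The last day of the notice period: 13 calendar days after Sep 13, 2019 is Sep 26, 2019.
The last day of the response period: Sep 26, 2019 + 32 days = Oct 28, 2019.
The date on which the service credit becomes due: 82 calendar days after Oct 28, 2019 is Jan 18, 2020. That falls on a Saturday, so it rolls to the next business day, Monday, Jan 20, 2020.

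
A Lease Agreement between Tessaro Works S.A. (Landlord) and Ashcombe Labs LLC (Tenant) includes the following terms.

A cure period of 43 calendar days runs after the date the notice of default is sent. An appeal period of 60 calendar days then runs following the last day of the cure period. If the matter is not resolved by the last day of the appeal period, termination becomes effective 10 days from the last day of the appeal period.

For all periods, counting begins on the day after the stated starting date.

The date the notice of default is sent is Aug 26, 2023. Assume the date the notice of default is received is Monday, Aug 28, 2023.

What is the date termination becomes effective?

Adding 43 calendar days to Aug 26, 2023 gives Oct 8, 2023, which is the last day of the cure period.
The last day of the appeal period: Oct 8, 2023 + 60 days = Dec 7, 2023.
Adding 10 calendar days to Dec 7, 2023 gives Dec 17, 2023, which is the date termination becomes effective.

Dec 17, 2023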